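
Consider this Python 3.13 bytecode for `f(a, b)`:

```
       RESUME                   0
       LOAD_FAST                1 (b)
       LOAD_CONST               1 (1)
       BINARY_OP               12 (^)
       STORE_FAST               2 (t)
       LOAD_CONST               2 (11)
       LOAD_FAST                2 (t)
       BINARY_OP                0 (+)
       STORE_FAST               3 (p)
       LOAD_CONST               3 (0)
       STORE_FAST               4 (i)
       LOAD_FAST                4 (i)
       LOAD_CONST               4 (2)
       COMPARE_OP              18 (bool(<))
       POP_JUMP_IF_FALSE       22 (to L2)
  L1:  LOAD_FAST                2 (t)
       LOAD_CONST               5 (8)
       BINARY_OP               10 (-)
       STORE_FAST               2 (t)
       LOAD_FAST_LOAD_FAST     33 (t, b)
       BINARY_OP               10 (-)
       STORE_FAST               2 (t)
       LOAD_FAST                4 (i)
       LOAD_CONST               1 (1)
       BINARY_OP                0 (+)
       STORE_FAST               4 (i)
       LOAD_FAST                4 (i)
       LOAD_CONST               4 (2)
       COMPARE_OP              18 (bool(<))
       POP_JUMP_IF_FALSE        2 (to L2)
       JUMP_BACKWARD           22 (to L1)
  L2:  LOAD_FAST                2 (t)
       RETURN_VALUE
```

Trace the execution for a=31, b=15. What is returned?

LOAD_FAST b → push 15. Stack: [15]
LOAD_CONST → push 1. Stack: [15, 1]
BINARY_OP ^ → 15 ^ 1 = 14. Stack: [14]
STORE_FAST t → t=14. Stack: []
LOAD_CONST → push 11. Stack: [11]
LOAD_FAST t → push 14. Stack: [11, 14]
BINARY_OP + → 11 + 14 = 25. Stack: [25]
STORE_FAST p → p=25. Stack: []
LOAD_CONST → push 0. Stack: [0]
STORE_FAST i → i=0. Stack: []
LOAD_FAST i → push 0. Stack: [0]
LOAD_CONST → push 2. Stack: [0, 2]
COMPARE_OP bool(<) → 0 vs 2 = True. Stack: [True]
POP_JUMP_IF_FALSE → pop True; no jump. Stack: []
LOAD_FAST t → push 14. Stack: [14]
LOAD_CONST → push 8. Stack: [14, 8]
BINARY_OP - → 14 - 8 = 6. Stack: [6]
STORE_FAST t → t=6. Stack: []
LOAD_FAST_LOAD_FAST t,b → push 6,15. Stack: [6, 15]
BINARY_OP - → 6 - 15 = -9. Stack: [-9]
STORE_FAST t → t=-9. Stack: []
LOAD_FAST i → push 0. Stack: [0]
LOAD_CONST → push 1. Stack: [0, 1]
BINARY_OP + → 0 + 1 = 1. Stack: [1]
STORE_FAST i → i=1. Stack: []
LOAD_FAST i → push 1. Stack: [1]
LOAD_CONST → push 2. Stack: [1, 2]
COMPARE_OP bool(<) → 1 vs 2 = True. Stack: [True]
POP_JUMP_IF_FALSE → pop True; no jump. Stack: []
LOAD_FAST t → push -9. Stack: [-9]
LOAD_CONST → push 8. Stack: [-9, 8]
BINARY_OP - → -9 - 8 = -17. Stack: [-17]
STORE_FAST t → t=-17. Stack: []
LOAD_FAST_LOAD_FAST t,b → push -17,15. Stack: [-17, 15]
BINARY_OP - → -17 - 15 = -32. Stack: [-32]
STORE_FAST t → t=-32. Stack: []
LOAD_FAST i → push 1. Stack: [1]
LOAD_CONST → push 1. Stack: [1, 1]
BINARY_OP + → 1 + 1 = 2. Stack: [2]
STORE_FAST i → i=2. Stack: []
LOAD_FAST i → push 2. Stack: [2]
LOAD_CONST → push 2. Stack: [2, 2]
COMPARE_OP bool(<) → 2 vs 2 = False. Stack: [False]
POP_JUMP_IF_FALSE → pop False; jump. Stack: []
LOAD_FAST t → push -32. Stack: [-32]
RETURN_VALUE → return -32.

-32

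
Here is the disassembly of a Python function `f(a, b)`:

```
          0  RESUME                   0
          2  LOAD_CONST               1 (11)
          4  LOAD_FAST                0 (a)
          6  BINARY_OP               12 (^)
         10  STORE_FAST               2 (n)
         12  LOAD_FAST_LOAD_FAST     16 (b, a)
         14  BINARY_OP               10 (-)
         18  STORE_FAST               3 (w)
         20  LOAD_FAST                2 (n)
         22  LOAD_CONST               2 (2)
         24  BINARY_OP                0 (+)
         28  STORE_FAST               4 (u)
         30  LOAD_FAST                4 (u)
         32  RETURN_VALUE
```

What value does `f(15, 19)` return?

6

LOAD_CONST → push 11. Stack: [11]
LOAD_FAST a → push 15. Stack: [11, 15]
BINARY_OP ^ → 11 ^ 15 = 4. Stack: [4]
STORE_FAST n → n=4. Stack: []
LOAD_FAST_LOAD_FAST b,a → push 19,15. Stack: [19, 15]
BINARY_OP - → 19 - 15 = 4. Stack: [4]
STORE_FAST w → w=4. Stack: []
LOAD_FAST n → push 4. Stack: [4]
LOAD_CONST → push 2. Stack: [4, 2]
BINARY_OP + → 4 + 2 = 6. Stack: [6]
STORE_FAST u → u=6. Stack: []
LOAD_FAST u → push 6. Stack: [6]
RETURN_VALUE → return 6.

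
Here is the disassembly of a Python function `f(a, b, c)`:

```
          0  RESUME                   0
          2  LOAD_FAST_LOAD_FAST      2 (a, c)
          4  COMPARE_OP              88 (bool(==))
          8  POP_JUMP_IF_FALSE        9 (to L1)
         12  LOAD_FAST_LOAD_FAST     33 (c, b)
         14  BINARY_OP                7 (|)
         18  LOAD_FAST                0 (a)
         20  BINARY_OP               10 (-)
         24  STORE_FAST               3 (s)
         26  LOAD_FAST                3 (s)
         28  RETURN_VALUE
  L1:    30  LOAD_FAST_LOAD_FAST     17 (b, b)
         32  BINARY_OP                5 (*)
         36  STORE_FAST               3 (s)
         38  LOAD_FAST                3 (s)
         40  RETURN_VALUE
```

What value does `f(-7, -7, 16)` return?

LOAD_FAST_LOAD_FAST a,c → push -7,16. Stack: [-7, 16]
COMPARE_OP bool(==) → -7 vs 16 = False. Stack: [False]
POP_JUMP_IF_FALSE → pop False; jump. Stack: []
LOAD_FAST_LOAD_FAST b,b → push -7,-7. Stack: [-7, -7]
BINARY_OP * → -7 * -7 = 49. Stack: [49]
STORE_FAST s → s=49. Stack: []
LOAD_FAST s → push 49. Stack: [49]
RETURN_VALUE → return 49.

49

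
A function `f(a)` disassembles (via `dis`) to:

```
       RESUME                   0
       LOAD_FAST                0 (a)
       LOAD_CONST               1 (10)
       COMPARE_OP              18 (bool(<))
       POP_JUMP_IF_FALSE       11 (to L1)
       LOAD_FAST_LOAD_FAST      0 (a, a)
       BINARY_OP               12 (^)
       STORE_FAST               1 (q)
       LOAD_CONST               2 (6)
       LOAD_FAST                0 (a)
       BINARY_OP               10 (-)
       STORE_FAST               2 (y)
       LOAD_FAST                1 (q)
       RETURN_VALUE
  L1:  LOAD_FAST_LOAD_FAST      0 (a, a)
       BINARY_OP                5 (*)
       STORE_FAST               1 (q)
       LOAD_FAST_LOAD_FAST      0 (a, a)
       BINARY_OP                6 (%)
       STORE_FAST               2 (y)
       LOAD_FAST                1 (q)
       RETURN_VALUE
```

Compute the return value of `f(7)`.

0

LOAD_FAST a → push 7. Stack: [7]
LOAD_CONST → push 10. Stack: [7, 10]
COMPARE_OP bool(<) → 7 vs 10 = True. Stack: [True]
POP_JUMP_IF_FALSE → pop True; no jump. Stack: []
LOAD_FAST_LOAD_FAST a,a → push 7,7. Stack: [7, 7]
BINARY_OP ^ → 7 ^ 7 = 0. Stack: [0]
STORE_FAST q → q=0. Stack: []
LOAD_CONST → push 6. Stack: [6]
LOAD_FAST a → push 7. Stack: [6, 7]
BINARY_OP - → 6 - 7 = -1. Stack: [-1]
STORE_FAST y → y=-1. Stack: []
LOAD_FAST q → push 0. Stack: [0]
RETURN_VALUE → return 0.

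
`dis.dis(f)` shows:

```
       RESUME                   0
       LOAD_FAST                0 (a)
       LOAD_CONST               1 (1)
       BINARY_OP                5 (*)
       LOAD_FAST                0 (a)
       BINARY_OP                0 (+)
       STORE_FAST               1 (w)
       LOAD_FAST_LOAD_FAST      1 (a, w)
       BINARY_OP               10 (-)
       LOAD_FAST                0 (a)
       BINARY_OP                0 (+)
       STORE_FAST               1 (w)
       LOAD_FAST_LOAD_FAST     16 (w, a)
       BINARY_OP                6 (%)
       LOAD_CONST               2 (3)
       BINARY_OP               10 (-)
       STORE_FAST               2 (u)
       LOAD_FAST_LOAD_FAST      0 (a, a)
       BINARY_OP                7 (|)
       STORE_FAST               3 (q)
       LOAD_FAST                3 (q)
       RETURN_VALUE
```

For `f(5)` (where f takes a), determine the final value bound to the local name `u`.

LOAD_FAST a → push 5. Stack: [5]
LOAD_CONST → push 1. Stack: [5, 1]
BINARY_OP * → 5 * 1 = 5. Stack: [5]
LOAD_FAST a → push 5. Stack: [5, 5]
BINARY_OP + → 5 + 5 = 10. Stack: [10]
STORE_FAST w → w=10. Stack: []
LOAD_FAST_LOAD_FAST a,w → push 5,10. Stack: [5, 10]
BINARY_OP - → 5 - 10 = -5. Stack: [-5]
LOAD_FAST a → push 5. Stack: [-5, 5]
BINARY_OP + → -5 + 5 = 0. Stack: [0]
STORE_FAST w → w=0. Stack: []
LOAD_FAST_LOAD_FAST w,a → push 0,5. Stack: [0, 5]
BINARY_OP % → 0 % 5 = 0. Stack: [0]
LOAD_CONST → push 3. Stack: [0, 3]
BINARY_OP - → 0 - 3 = -3. Stack: [-3]
STORE_FAST u → u=-3. Stack: []
LOAD_FAST_LOAD_FAST a,a → push 5,5. Stack: [5, 5]
BINARY_OP | → 5 | 5 = 5. Stack: [5]
STORE_FAST q → q=5. Stack: []
LOAD_FAST q → push 5. Stack: [5]
RETURN_VALUE → return 5.

-3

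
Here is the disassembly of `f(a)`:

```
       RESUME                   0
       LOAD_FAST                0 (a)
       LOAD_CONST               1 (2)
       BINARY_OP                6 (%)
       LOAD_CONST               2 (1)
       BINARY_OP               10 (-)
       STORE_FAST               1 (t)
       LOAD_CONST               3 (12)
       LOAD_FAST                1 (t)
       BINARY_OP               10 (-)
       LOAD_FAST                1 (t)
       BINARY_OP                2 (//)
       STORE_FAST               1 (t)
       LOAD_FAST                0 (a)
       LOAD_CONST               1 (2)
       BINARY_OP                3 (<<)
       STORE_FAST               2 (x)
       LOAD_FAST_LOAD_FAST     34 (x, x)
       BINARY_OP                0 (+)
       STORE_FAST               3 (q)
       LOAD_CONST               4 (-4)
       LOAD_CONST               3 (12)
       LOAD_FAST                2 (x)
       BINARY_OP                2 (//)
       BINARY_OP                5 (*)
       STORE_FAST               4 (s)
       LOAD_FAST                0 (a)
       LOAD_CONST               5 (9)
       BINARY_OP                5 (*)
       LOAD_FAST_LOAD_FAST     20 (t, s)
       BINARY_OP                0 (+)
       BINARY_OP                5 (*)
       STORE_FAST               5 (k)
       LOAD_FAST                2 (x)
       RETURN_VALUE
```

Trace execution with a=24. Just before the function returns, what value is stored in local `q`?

192

LOAD_FAST a → push 24. Stack: [24]
LOAD_CONST → push 2. Stack: [24, 2]
BINARY_OP % → 24 % 2 = 0. Stack: [0]
LOAD_CONST → push 1. Stack: [0, 1]
BINARY_OP - → 0 - 1 = -1. Stack: [-1]
STORE_FAST t → t=-1. Stack: []
LOAD_CONST → push 12. Stack: [12]
LOAD_FAST t → push -1. Stack: [12, -1]
BINARY_OP - → 12 - -1 = 13. Stack: [13]
LOAD_FAST t → push -1. Stack: [13, -1]
BINARY_OP // → 13 // -1 = -13. Stack: [-13]
STORE_FAST t → t=-13. Stack: []
LOAD_FAST a → push 24. Stack: [24]
LOAD_CONST → push 2. Stack: [24, 2]
BINARY_OP << → 24 << 2 = 96. Stack: [96]
STORE_FAST x → x=96. Stack: []
LOAD_FAST_LOAD_FAST x,x → push 96,96. Stack: [96, 96]
BINARY_OP + → 96 + 96 = 192. Stack: [192]
STORE_FAST q → q=192. Stack: []
LOAD_CONST → push -4. Stack: [-4]
LOAD_CONST → push 12. Stack: [-4, 12]
LOAD_FAST x → push 96. Stack: [-4, 12, 96]
BINARY_OP // → 12 // 96 = 0. Stack: [-4, 0]
BINARY_OP * → -4 * 0 = 0. Stack: [0]
STORE_FAST s → s=0. Stack: []
LOAD_FAST a → push 24. Stack: [24]
LOAD_CONST → push 9. Stack: [24, 9]
BINARY_OP * → 24 * 9 = 216. Stack: [216]
LOAD_FAST_LOAD_FAST t,s → push -13,0. Stack: [216, -13, 0]
BINARY_OP + → -13 + 0 = -13. Stack: [216, -13]
BINARY_OP * → 216 * -13 = -2808. Stack: [-2808]
STORE_FAST k → k=-2808. Stack: []
LOAD_FAST x → push 96. Stack: [96]
RETURN_VALUE → return 96.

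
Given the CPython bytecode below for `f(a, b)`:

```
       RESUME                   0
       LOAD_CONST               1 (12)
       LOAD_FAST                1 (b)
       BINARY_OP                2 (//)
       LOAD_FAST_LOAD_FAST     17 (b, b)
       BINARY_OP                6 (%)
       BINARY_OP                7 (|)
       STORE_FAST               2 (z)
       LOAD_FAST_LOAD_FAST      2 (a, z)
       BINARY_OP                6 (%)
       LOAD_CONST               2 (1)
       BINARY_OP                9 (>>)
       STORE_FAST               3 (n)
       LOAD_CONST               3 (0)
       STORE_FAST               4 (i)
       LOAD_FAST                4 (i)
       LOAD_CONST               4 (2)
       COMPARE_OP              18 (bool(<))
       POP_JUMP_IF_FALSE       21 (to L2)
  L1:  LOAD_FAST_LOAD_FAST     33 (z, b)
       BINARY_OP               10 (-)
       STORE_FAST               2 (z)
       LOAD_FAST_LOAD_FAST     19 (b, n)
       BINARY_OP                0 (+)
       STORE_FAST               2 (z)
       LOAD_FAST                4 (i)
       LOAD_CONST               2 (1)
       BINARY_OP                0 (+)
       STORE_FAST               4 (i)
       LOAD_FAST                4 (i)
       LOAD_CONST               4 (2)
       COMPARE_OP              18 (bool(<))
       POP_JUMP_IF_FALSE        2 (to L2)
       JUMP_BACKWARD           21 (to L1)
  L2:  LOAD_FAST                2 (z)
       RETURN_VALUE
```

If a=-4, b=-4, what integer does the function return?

LOAD_CONST → push 12. Stack: [12]
LOAD_FAST b → push -4. Stack: [12, -4]
BINARY_OP // → 12 // -4 = -3. Stack: [-3]
LOAD_FAST_LOAD_FAST b,b → push -4,-4. Stack: [-3, -4, -4]
BINARY_OP % → -4 % -4 = 0. Stack: [-3, 0]
BINARY_OP | → -3 | 0 = -3. Stack: [-3]
STORE_FAST z → z=-3. Stack: []
LOAD_FAST_LOAD_FAST a,z → push -4,-3. Stack: [-4, -3]
BINARY_OP % → -4 % -3 = -1. Stack: [-1]
LOAD_CONST → push 1. Stack: [-1, 1]
BINARY_OP >> → -1 >> 1 = -1. Stack: [-1]
STORE_FAST n → n=-1. Stack: []
LOAD_CONST → push 0. Stack: [0]
STORE_FAST i → i=0. Stack: []
LOAD_FAST i → push 0. Stack: [0]
LOAD_CONST → push 2. Stack: [0, 2]
COMPARE_OP bool(<) → 0 vs 2 = True. Stack: [True]
POP_JUMP_IF_FALSE → pop True; no jump. Stack: []
LOAD_FAST_LOAD_FAST z,b → push -3,-4. Stack: [-3, -4]
BINARY_OP - → -3 - -4 = 1. Stack: [1]
STORE_FAST z → z=1. Stack: []
LOAD_FAST_LOAD_FAST b,n → push -4,-1. Stack: [-4, -1]
BINARY_OP + → -4 + -1 = -5. Stack: [-5]
STORE_FAST z → z=-5. Stack: []
LOAD_FAST i → push 0. Stack: [0]
LOAD_CONST → push 1. Stack: [0, 1]
BINARY_OP + → 0 + 1 = 1. Stack: [1]
STORE_FAST i → i=1. Stack: []
LOAD_FAST i → push 1. Stack: [1]
LOAD_CONST → push 2. Stack: [1, 2]
COMPARE_OP bool(<) → 1 vs 2 = True. Stack: [True]
POP_JUMP_IF_FALSE → pop True; no jump. Stack: []
LOAD_FAST_LOAD_FAST z,b → push -5,-4. Stack: [-5, -4]
BINARY_OP - → -5 - -4 = -1. Stack: [-1]
STORE_FAST z → z=-1. Stack: []
LOAD_FAST_LOAD_FAST b,n → push -4,-1. Stack: [-4, -1]
BINARY_OP + → -4 + -1 = -5. Stack: [-5]
STORE_FAST z → z=-5. Stack: []
LOAD_FAST i → push 1. Stack: [1]
LOAD_CONST → push 1. Stack: [1, 1]
BINARY_OP + → 1 + 1 = 2. Stack: [2]
STORE_FAST i → i=2. Stack: []
LOAD_FAST i → push 2. Stack: [2]
LOAD_CONST → push 2. Stack: [2, 2]
COMPARE_OP bool(<) → 2 vs 2 = False. Stack: [False]
POP_JUMP_IF_FALSE → pop False; jump. Stack: []
LOAD_FAST z → push -5. Stack: [-5]
RETURN_VALUE → return -5.

-5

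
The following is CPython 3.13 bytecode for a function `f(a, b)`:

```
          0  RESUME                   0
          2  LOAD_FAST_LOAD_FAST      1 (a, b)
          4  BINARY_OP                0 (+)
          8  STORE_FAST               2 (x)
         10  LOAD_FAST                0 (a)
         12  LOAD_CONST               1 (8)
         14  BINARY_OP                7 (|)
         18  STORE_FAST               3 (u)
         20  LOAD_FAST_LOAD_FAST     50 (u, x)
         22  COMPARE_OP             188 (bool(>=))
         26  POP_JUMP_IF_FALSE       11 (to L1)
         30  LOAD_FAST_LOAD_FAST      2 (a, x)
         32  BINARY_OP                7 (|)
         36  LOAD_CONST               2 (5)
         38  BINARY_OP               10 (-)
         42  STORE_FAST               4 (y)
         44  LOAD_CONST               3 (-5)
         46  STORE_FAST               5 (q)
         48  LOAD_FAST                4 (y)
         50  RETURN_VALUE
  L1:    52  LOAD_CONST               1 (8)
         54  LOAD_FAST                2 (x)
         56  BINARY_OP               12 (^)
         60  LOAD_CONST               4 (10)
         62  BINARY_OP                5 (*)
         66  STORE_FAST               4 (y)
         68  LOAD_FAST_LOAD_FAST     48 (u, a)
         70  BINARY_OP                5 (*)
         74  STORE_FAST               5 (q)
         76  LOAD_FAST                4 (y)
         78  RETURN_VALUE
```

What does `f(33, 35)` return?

760

LOAD_FAST_LOAD_FAST a,b → push 33,35. Stack: [33, 35]
BINARY_OP + → 33 + 35 = 68. Stack: [68]
STORE_FAST x → x=68. Stack: []
LOAD_FAST a → push 33. Stack: [33]
LOAD_CONST → push 8. Stack: [33, 8]
BINARY_OP | → 33 | 8 = 41. Stack: [41]
STORE_FAST u → u=41. Stack: []
LOAD_FAST_LOAD_FAST u,x → push 41,68. Stack: [41, 68]
COMPARE_OP bool(>=) → 41 vs 68 = False. Stack: [False]
POP_JUMP_IF_FALSE → pop False; jump. Stack: []
LOAD_CONST → push 8. Stack: [8]
LOAD_FAST x → push 68. Stack: [8, 68]
BINARY_OP ^ → 8 ^ 68 = 76. Stack: [76]
LOAD_CONST → push 10. Stack: [76, 10]
BINARY_OP * → 76 * 10 = 760. Stack: [760]
STORE_FAST y → y=760. Stack: []
LOAD_FAST_LOAD_FAST u,a → push 41,33. Stack: [41, 33]
BINARY_OP * → 41 * 33 = 1353. Stack: [1353]
STORE_FAST q → q=1353. Stack: []
LOAD_FAST y → push 760. Stack: [760]
RETURN_VALUE → return 760.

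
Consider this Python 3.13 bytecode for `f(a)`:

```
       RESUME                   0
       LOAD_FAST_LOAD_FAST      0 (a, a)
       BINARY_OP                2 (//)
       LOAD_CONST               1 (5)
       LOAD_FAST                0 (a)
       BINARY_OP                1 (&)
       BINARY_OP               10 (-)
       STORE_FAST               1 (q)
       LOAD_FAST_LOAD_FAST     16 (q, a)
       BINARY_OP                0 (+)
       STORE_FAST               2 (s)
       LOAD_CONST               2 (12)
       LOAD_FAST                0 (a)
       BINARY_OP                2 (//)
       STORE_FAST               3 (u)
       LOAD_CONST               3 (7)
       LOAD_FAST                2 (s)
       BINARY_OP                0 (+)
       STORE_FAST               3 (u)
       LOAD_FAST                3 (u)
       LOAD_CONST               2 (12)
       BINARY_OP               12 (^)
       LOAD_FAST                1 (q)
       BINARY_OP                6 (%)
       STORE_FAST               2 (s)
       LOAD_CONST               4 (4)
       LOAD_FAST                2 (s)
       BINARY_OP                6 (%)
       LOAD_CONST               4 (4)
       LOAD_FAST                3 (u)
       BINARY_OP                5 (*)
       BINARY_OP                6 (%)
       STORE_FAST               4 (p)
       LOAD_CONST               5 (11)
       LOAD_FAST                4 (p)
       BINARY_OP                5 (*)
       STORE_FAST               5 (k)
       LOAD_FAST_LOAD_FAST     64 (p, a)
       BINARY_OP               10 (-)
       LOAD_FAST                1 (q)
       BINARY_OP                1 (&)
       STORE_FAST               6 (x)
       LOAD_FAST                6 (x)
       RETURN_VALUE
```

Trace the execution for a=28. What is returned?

-28

LOAD_FAST_LOAD_FAST a,a → push 28,28. Stack: [28, 28]
BINARY_OP // → 28 // 28 = 1. Stack: [1]
LOAD_CONST → push 5. Stack: [1, 5]
LOAD_FAST a → push 28. Stack: [1, 5, 28]
BINARY_OP & → 5 & 28 = 4. Stack: [1, 4]
BINARY_OP - → 1 - 4 = -3. Stack: [-3]
STORE_FAST q → q=-3. Stack: []
LOAD_FAST_LOAD_FAST q,a → push -3,28. Stack: [-3, 28]
BINARY_OP + → -3 + 28 = 25. Stack: [25]
STORE_FAST s → s=25. Stack: []
LOAD_CONST → push 12. Stack: [12]
LOAD_FAST a → push 28. Stack: [12, 28]
BINARY_OP // → 12 // 28 = 0. Stack: [0]
STORE_FAST u → u=0. Stack: []
LOAD_CONST → push 7. Stack: [7]
LOAD_FAST s → push 25. Stack: [7, 25]
BINARY_OP + → 7 + 25 = 32. Stack: [32]
STORE_FAST u → u=32. Stack: []
LOAD_FAST u → push 32. Stack: [32]
LOAD_CONST → push 12. Stack: [32, 12]
BINARY_OP ^ → 32 ^ 12 = 44. Stack: [44]
LOAD_FAST q → push -3. Stack: [44, -3]
BINARY_OP % → 44 % -3 = -1. Stack: [-1]
STORE_FAST s → s=-1. Stack: []
LOAD_CONST → push 4. Stack: [4]
LOAD_FAST s → push -1. Stack: [4, -1]
BINARY_OP % → 4 % -1 = 0. Stack: [0]
LOAD_CONST → push 4. Stack: [0, 4]
LOAD_FAST u → push 32. Stack: [0, 4, 32]
BINARY_OP * → 4 * 32 = 128. Stack: [0, 128]
BINARY_OP % → 0 % 128 = 0. Stack: [0]
STORE_FAST p → p=0. Stack: []
LOAD_CONST → push 11. Stack: [11]
LOAD_FAST p → push 0. Stack: [11, 0]
BINARY_OP * → 11 * 0 = 0. Stack: [0]
STORE_FAST k → k=0. Stack: []
LOAD_FAST_LOAD_FAST p,a → push 0,28. Stack: [0, 28]
BINARY_OP - → 0 - 28 = -28. Stack: [-28]
LOAD_FAST q → push -3. Stack: [-28, -3]
BINARY_OP & → -28 & -3 = -28. Stack: [-28]
STORE_FAST x → x=-28. Stack: []
LOAD_FAST x → push -28. Stack: [-28]
RETURN_VALUE → return -28.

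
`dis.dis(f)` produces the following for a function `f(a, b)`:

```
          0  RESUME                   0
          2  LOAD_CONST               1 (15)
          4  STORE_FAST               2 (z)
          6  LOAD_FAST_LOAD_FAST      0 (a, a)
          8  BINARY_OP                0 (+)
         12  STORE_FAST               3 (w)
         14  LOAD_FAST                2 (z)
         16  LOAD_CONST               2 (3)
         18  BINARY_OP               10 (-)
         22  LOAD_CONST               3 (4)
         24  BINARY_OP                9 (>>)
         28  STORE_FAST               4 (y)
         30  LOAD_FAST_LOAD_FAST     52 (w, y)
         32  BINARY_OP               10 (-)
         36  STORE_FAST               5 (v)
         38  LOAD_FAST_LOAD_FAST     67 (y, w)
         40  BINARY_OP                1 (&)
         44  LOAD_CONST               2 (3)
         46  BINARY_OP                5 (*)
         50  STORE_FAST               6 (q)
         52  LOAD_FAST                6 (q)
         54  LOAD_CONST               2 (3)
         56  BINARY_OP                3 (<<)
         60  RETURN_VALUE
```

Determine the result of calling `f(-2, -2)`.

0

LOAD_CONST → push 15. Stack: [15]
STORE_FAST z → z=15. Stack: []
LOAD_FAST_LOAD_FAST a,a → push -2,-2. Stack: [-2, -2]
BINARY_OP + → -2 + -2 = -4. Stack: [-4]
STORE_FAST w → w=-4. Stack: []
LOAD_FAST z → push 15. Stack: [15]
LOAD_CONST → push 3. Stack: [15, 3]
BINARY_OP - → 15 - 3 = 12. Stack: [12]
LOAD_CONST → push 4. Stack: [12, 4]
BINARY_OP >> → 12 >> 4 = 0. Stack: [0]
STORE_FAST y → y=0. Stack: []
LOAD_FAST_LOAD_FAST w,y → push -4,0. Stack: [-4, 0]
BINARY_OP - → -4 - 0 = -4. Stack: [-4]
STORE_FAST v → v=-4. Stack: []
LOAD_FAST_LOAD_FAST y,w → push 0,-4. Stack: [0, -4]
BINARY_OP & → 0 & -4 = 0. Stack: [0]
LOAD_CONST → push 3. Stack: [0, 3]
BINARY_OP * → 0 * 3 = 0. Stack: [0]
STORE_FAST q → q=0. Stack: []
LOAD_FAST q → push 0. Stack: [0]
LOAD_CONST → push 3. Stack: [0, 3]
BINARY_OP << → 0 << 3 = 0. Stack: [0]
RETURN_VALUE → return 0.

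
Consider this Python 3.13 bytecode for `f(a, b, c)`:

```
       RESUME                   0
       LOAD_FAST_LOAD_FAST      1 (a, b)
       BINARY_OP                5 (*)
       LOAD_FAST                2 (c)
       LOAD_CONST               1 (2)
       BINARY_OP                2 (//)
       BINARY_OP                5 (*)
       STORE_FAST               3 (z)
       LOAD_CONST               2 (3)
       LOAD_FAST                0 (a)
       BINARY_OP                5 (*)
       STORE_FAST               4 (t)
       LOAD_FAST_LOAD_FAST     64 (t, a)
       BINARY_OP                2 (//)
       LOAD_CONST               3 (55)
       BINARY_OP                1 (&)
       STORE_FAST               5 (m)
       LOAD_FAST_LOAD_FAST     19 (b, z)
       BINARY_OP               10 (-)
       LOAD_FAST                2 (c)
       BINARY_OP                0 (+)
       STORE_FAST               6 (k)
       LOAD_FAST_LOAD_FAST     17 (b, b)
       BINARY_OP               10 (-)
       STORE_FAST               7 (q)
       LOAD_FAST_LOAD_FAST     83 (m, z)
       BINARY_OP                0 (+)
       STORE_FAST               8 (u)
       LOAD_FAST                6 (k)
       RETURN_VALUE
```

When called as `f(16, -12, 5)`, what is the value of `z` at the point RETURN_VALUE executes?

-384

LOAD_FAST_LOAD_FAST a,b → push 16,-12. Stack: [16, -12]
BINARY_OP * → 16 * -12 = -192. Stack: [-192]
LOAD_FAST c → push 5. Stack: [-192, 5]
LOAD_CONST → push 2. Stack: [-192, 5, 2]
BINARY_OP // → 5 // 2 = 2. Stack: [-192, 2]
BINARY_OP * → -192 * 2 = -384. Stack: [-384]
STORE_FAST z → z=-384. Stack: []
LOAD_CONST → push 3. Stack: [3]
LOAD_FAST a → push 16. Stack: [3, 16]
BINARY_OP * → 3 * 16 = 48. Stack: [48]
STORE_FAST t → t=48. Stack: []
LOAD_FAST_LOAD_FAST t,a → push 48,16. Stack: [48, 16]
BINARY_OP // → 48 // 16 = 3. Stack: [3]
LOAD_CONST → push 55. Stack: [3, 55]
BINARY_OP & → 3 & 55 = 3. Stack: [3]
STORE_FAST m → m=3. Stack: []
LOAD_FAST_LOAD_FAST b,z → push -12,-384. Stack: [-12, -384]
BINARY_OP - → -12 - -384 = 372. Stack: [372]
LOAD_FAST c → push 5. Stack: [372, 5]
BINARY_OP + → 372 + 5 = 377. Stack: [377]
STORE_FAST k → k=377. Stack: []
LOAD_FAST_LOAD_FAST b,b → push -12,-12. Stack: [-12, -12]
BINARY_OP - → -12 - -12 = 0. Stack: [0]
STORE_FAST q → q=0. Stack: []
LOAD_FAST_LOAD_FAST m,z → push 3,-384. Stack: [3, -384]
BINARY_OP + → 3 + -384 = -381. Stack: [-381]
STORE_FAST u → u=-381. Stack: []
LOAD_FAST k → push 377. Stack: [377]
RETURN_VALUE → return 377.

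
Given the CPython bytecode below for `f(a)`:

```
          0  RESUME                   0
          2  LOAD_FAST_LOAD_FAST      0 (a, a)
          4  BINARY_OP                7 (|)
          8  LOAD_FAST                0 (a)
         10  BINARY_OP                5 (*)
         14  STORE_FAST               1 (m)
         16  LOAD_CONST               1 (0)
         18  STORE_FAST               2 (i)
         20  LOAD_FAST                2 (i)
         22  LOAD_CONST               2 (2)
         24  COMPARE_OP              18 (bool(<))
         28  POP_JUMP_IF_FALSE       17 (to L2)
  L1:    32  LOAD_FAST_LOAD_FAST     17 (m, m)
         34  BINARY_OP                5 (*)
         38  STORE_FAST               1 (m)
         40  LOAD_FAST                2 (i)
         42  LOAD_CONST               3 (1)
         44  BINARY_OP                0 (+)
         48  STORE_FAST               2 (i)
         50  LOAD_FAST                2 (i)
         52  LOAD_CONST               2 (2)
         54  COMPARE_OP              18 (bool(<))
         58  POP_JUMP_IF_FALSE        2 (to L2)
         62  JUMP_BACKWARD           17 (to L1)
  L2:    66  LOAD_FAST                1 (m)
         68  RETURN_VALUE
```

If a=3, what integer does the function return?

6561

LOAD_FAST_LOAD_FAST a,a → push 3,3. Stack: [3, 3]
BINARY_OP | → 3 | 3 = 3. Stack: [3]
LOAD_FAST a → push 3. Stack: [3, 3]
BINARY_OP * → 3 * 3 = 9. Stack: [9]
STORE_FAST m → m=9. Stack: []
LOAD_CONST → push 0. Stack: [0]
STORE_FAST i → i=0. Stack: []
LOAD_FAST i → push 0. Stack: [0]
LOAD_CONST → push 2. Stack: [0, 2]
COMPARE_OP bool(<) → 0 vs 2 = True. Stack: [True]
POP_JUMP_IF_FALSE → pop True; no jump. Stack: []
LOAD_FAST_LOAD_FAST m,m → push 9,9. Stack: [9, 9]
BINARY_OP * → 9 * 9 = 81. Stack: [81]
STORE_FAST m → m=81. Stack: []
LOAD_FAST i → push 0. Stack: [0]
LOAD_CONST → push 1. Stack: [0, 1]
BINARY_OP + → 0 + 1 = 1. Stack: [1]
STORE_FAST i → i=1. Stack: []
LOAD_FAST i → push 1. Stack: [1]
LOAD_CONST → push 2. Stack: [1, 2]
COMPARE_OP bool(<) → 1 vs 2 = True. Stack: [True]
POP_JUMP_IF_FALSE → pop True; no jump. Stack: []
LOAD_FAST_LOAD_FAST m,m → push 81,81. Stack: [81, 81]
BINARY_OP * → 81 * 81 = 6561. Stack: [6561]
STORE_FAST m → m=6561. Stack: []
LOAD_FAST i → push 1. Stack: [1]
LOAD_CONST → push 1. Stack: [1, 1]
BINARY_OP + → 1 + 1 = 2. Stack: [2]
STORE_FAST i → i=2. Stack: []
LOAD_FAST i → push 2. Stack: [2]
LOAD_CONST → push 2. Stack: [2, 2]
COMPARE_OP bool(<) → 2 vs 2 = False. Stack: [False]
POP_JUMP_IF_FALSE → pop False; jump. Stack: []
LOAD_FAST m → push 6561. Stack: [6561]
RETURN_VALUE → return 6561.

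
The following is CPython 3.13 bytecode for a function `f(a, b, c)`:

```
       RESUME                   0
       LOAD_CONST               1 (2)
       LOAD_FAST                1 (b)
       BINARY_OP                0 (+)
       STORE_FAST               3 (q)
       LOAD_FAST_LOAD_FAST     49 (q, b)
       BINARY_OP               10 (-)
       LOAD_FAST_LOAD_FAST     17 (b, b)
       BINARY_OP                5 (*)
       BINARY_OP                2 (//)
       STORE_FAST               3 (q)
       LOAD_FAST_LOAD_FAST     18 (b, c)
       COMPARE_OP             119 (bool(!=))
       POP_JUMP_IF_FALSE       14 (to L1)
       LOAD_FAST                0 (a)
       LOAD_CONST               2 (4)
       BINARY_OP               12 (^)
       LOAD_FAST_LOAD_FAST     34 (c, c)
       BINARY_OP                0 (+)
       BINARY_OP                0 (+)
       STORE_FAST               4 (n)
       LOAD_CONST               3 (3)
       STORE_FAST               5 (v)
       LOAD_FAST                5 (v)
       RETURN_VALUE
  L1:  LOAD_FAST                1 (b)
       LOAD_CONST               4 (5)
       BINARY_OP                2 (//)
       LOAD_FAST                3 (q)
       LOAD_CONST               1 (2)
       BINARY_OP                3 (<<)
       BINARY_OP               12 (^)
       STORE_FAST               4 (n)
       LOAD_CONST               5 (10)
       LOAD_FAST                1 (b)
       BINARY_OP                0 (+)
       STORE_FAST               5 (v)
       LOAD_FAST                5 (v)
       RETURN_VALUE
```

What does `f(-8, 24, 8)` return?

LOAD_CONST → push 2. Stack: [2]
LOAD_FAST b → push 24. Stack: [2, 24]
BINARY_OP + → 2 + 24 = 26. Stack: [26]
STORE_FAST q → q=26. Stack: []
LOAD_FAST_LOAD_FAST q,b → push 26,24. Stack: [26, 24]
BINARY_OP - → 26 - 24 = 2. Stack: [2]
LOAD_FAST_LOAD_FAST b,b → push 24,24. Stack: [2, 24, 24]
BINARY_OP * → 24 * 24 = 576. Stack: [2, 576]
BINARY_OP // → 2 // 576 = 0. Stack: [0]
STORE_FAST q → q=0. Stack: []
LOAD_FAST_LOAD_FAST b,c → push 24,8. Stack: [24, 8]
COMPARE_OP bool(!=) → 24 vs 8 = True. Stack: [True]
POP_JUMP_IF_FALSE → pop True; no jump. Stack: []
LOAD_FAST a → push -8. Stack: [-8]
LOAD_CONST → push 4. Stack: [-8, 4]
BINARY_OP ^ → -8 ^ 4 = -4. Stack: [-4]
LOAD_FAST_LOAD_FAST c,c → push 8,8. Stack: [-4, 8, 8]
BINARY_OP + → 8 + 8 = 16. Stack: [-4, 16]
BINARY_OP + → -4 + 16 = 12. Stack: [12]
STORE_FAST n → n=12. Stack: []
LOAD_CONST → push 3. Stack: [3]
STORE_FAST v → v=3. Stack: []
LOAD_FAST v → push 3. Stack: [3]
RETURN_VALUE → return 3.

3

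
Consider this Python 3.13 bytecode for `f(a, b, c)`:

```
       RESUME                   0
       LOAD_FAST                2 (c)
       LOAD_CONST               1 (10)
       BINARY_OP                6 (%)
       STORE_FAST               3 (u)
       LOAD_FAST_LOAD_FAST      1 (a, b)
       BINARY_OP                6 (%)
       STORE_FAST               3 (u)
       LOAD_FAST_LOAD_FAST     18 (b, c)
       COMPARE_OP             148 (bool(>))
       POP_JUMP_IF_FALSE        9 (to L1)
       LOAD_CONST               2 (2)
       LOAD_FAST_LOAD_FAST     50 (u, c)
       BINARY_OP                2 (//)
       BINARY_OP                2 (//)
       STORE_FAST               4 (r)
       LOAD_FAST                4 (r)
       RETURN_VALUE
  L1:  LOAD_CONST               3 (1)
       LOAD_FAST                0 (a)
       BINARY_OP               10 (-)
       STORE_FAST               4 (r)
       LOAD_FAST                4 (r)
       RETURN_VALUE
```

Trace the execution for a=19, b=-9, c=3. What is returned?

LOAD_FAST c → push 3. Stack: [3]
LOAD_CONST → push 10. Stack: [3, 10]
BINARY_OP % → 3 % 10 = 3. Stack: [3]
STORE_FAST u → u=3. Stack: []
LOAD_FAST_LOAD_FAST a,b → push 19,-9. Stack: [19, -9]
BINARY_OP % → 19 % -9 = -8. Stack: [-8]
STORE_FAST u → u=-8. Stack: []
LOAD_FAST_LOAD_FAST b,c → push -9,3. Stack: [-9, 3]
COMPARE_OP bool(>) → -9 vs 3 = False. Stack: [False]
POP_JUMP_IF_FALSE → pop False; jump. Stack: []
LOAD_CONST → push 1. Stack: [1]
LOAD_FAST a → push 19. Stack: [1, 19]
BINARY_OP - → 1 - 19 = -18. Stack: [-18]
STORE_FAST r → r=-18. Stack: []
LOAD_FAST r → push -18. Stack: [-18]
RETURN_VALUE → return -18.

-18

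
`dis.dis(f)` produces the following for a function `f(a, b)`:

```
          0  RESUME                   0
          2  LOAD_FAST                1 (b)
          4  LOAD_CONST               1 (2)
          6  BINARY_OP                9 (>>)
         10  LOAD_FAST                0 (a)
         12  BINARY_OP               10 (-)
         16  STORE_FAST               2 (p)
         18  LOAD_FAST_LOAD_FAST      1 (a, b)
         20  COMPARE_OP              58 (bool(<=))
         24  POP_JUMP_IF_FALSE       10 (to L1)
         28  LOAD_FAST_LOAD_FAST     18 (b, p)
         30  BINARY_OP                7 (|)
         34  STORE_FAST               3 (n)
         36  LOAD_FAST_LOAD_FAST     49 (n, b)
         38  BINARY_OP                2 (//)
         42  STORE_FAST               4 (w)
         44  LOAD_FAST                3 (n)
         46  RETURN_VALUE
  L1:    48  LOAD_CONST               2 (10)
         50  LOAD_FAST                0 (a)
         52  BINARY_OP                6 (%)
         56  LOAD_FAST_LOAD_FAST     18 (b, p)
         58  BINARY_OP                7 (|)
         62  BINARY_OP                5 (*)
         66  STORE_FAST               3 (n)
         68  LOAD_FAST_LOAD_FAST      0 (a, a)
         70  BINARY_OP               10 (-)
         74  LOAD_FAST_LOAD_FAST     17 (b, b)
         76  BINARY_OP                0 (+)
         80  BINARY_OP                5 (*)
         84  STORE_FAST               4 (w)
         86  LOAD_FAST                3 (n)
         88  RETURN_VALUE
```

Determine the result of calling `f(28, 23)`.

-10

LOAD_FAST b → push 23. Stack: [23]
LOAD_CONST → push 2. Stack: [23, 2]
BINARY_OP >> → 23 >> 2 = 5. Stack: [5]
LOAD_FAST a → push 28. Stack: [5, 28]
BINARY_OP - → 5 - 28 = -23. Stack: [-23]
STORE_FAST p → p=-23. Stack: []
LOAD_FAST_LOAD_FAST a,b → push 28,23. Stack: [28, 23]
COMPARE_OP bool(<=) → 28 vs 23 = False. Stack: [False]
POP_JUMP_IF_FALSE → pop False; jump. Stack: []
LOAD_CONST → push 10. Stack: [10]
LOAD_FAST a → push 28. Stack: [10, 28]
BINARY_OP % → 10 % 28 = 10. Stack: [10]
LOAD_FAST_LOAD_FAST b,p → push 23,-23. Stack: [10, 23, -23]
BINARY_OP | → 23 | -23 = -1. Stack: [10, -1]
BINARY_OP * → 10 * -1 = -10. Stack: [-10]
STORE_FAST n → n=-10. Stack: []
LOAD_FAST_LOAD_FAST a,a → push 28,28. Stack: [28, 28]
BINARY_OP - → 28 - 28 = 0. Stack: [0]
LOAD_FAST_LOAD_FAST b,b → push 23,23. Stack: [0, 23, 23]
BINARY_OP + → 23 + 23 = 46. Stack: [0, 46]
BINARY_OP * → 0 * 46 = 0. Stack: [0]
STORE_FAST w → w=0. Stack: []
LOAD_FAST n → push -10. Stack: [-10]
RETURN_VALUE → return -10.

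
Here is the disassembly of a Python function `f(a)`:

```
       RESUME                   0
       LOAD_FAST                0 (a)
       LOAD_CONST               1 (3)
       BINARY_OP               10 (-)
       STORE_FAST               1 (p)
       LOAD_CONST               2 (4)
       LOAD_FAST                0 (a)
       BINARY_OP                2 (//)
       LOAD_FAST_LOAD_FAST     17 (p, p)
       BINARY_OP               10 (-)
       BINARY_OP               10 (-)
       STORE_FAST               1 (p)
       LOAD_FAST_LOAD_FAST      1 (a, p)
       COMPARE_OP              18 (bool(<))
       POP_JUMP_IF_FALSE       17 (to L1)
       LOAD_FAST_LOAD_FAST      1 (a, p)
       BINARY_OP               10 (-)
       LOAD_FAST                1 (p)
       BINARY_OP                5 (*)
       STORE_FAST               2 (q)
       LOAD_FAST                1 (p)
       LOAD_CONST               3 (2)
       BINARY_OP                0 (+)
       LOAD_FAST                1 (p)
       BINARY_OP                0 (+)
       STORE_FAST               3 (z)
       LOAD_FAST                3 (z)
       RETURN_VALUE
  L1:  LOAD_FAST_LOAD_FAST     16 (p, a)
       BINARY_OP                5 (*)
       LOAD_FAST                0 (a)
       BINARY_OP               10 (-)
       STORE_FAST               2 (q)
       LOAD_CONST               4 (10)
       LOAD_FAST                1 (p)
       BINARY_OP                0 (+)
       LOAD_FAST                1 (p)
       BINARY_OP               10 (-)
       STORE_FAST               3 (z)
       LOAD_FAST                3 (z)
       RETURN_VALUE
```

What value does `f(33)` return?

LOAD_FAST a → push 33. Stack: [33]
LOAD_CONST → push 3. Stack: [33, 3]
BINARY_OP - → 33 - 3 = 30. Stack: [30]
STORE_FAST p → p=30. Stack: []
LOAD_CONST → push 4. Stack: [4]
LOAD_FAST a → push 33. Stack: [4, 33]
BINARY_OP // → 4 // 33 = 0. Stack: [0]
LOAD_FAST_LOAD_FAST p,p → push 30,30. Stack: [0, 30, 30]
BINARY_OP - → 30 - 30 = 0. Stack: [0, 0]
BINARY_OP - → 0 - 0 = 0. Stack: [0]
STORE_FAST p → p=0. Stack: []
LOAD_FAST_LOAD_FAST a,p → push 33,0. Stack: [33, 0]
COMPARE_OP bool(<) → 33 vs 0 = False. Stack: [False]
POP_JUMP_IF_FALSE → pop False; jump. Stack: []
LOAD_FAST_LOAD_FAST p,a → push 0,33. Stack: [0, 33]
BINARY_OP * → 0 * 33 = 0. Stack: [0]
LOAD_FAST a → push 33. Stack: [0, 33]
BINARY_OP - → 0 - 33 = -33. Stack: [-33]
STORE_FAST q → q=-33. Stack: []
LOAD_CONST → push 10. Stack: [10]
LOAD_FAST p → push 0. Stack: [10, 0]
BINARY_OP + → 10 + 0 = 10. Stack: [10]
LOAD_FAST p → push 0. Stack: [10, 0]
BINARY_OP - → 10 - 0 = 10. Stack: [10]
STORE_FAST z → z=10. Stack: []
LOAD_FAST z → push 10. Stack: [10]
RETURN_VALUE → return 10.

10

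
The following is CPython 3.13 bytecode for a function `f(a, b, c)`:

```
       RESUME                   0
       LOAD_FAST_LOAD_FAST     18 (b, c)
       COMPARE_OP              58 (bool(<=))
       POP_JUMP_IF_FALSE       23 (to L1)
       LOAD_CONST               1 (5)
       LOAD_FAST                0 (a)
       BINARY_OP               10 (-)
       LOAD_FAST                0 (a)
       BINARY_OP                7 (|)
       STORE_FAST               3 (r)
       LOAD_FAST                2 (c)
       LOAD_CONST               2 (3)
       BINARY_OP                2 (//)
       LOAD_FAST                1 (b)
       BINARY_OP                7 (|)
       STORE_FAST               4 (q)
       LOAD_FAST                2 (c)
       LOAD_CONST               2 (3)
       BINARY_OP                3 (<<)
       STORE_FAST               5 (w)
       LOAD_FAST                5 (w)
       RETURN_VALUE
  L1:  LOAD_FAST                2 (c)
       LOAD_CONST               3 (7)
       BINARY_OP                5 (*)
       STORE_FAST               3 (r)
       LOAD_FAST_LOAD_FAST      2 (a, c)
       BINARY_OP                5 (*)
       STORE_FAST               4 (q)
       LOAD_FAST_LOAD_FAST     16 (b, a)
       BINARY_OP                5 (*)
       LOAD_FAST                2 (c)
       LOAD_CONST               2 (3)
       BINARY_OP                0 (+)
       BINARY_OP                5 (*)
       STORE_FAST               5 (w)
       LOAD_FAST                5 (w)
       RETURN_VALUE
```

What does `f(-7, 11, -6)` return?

231

LOAD_FAST_LOAD_FAST b,c → push 11,-6. Stack: [11, -6]
COMPARE_OP bool(<=) → 11 vs -6 = False. Stack: [False]
POP_JUMP_IF_FALSE → pop False; jump. Stack: []
LOAD_FAST c → push -6. Stack: [-6]
LOAD_CONST → push 7. Stack: [-6, 7]
BINARY_OP * → -6 * 7 = -42. Stack: [-42]
STORE_FAST r → r=-42. Stack: []
LOAD_FAST_LOAD_FAST a,c → push -7,-6. Stack: [-7, -6]
BINARY_OP * → -7 * -6 = 42. Stack: [42]
STORE_FAST q → q=42. Stack: []
LOAD_FAST_LOAD_FAST b,a → push 11,-7. Stack: [11, -7]
BINARY_OP * → 11 * -7 = -77. Stack: [-77]
LOAD_FAST c → push -6. Stack: [-77, -6]
LOAD_CONST → push 3. Stack: [-77, -6, 3]
BINARY_OP + → -6 + 3 = -3. Stack: [-77, -3]
BINARY_OP * → -77 * -3 = 231. Stack: [231]
STORE_FAST w → w=231. Stack: []
LOAD_FAST w → push 231. Stack: [231]
RETURN_VALUE → return 231.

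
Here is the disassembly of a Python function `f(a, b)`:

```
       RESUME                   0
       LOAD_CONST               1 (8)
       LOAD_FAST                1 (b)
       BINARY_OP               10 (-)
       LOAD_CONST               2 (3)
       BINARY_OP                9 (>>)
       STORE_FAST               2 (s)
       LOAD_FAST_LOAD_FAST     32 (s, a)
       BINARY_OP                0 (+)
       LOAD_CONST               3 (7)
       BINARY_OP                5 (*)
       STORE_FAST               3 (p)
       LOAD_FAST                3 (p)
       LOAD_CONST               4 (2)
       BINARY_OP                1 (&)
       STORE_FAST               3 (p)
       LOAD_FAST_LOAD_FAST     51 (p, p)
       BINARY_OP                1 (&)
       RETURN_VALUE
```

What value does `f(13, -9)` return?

0

LOAD_CONST → push 8. Stack: [8]
LOAD_FAST b → push -9. Stack: [8, -9]
BINARY_OP - → 8 - -9 = 17. Stack: [17]
LOAD_CONST → push 3. Stack: [17, 3]
BINARY_OP >> → 17 >> 3 = 2. Stack: [2]
STORE_FAST s → s=2. Stack: []
LOAD_FAST_LOAD_FAST s,a → push 2,13. Stack: [2, 13]
BINARY_OP + → 2 + 13 = 15. Stack: [15]
LOAD_CONST → push 7. Stack: [15, 7]
BINARY_OP * → 15 * 7 = 105. Stack: [105]
STORE_FAST p → p=105. Stack: []
LOAD_FAST p → push 105. Stack: [105]
LOAD_CONST → push 2. Stack: [105, 2]
BINARY_OP & → 105 & 2 = 0. Stack: [0]
STORE_FAST p → p=0. Stack: []
LOAD_FAST_LOAD_FAST p,p → push 0,0. Stack: [0, 0]
BINARY_OP & → 0 & 0 = 0. Stack: [0]
RETURN_VALUE → return 0.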